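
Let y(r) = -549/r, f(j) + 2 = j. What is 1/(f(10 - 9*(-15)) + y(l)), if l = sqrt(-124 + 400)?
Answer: 13156/1780841 + 366*sqrt(69)/1780841 ≈ 0.0090947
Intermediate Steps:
f(j) = -2 + j
l = 2*sqrt(69) (l = sqrt(276) = 2*sqrt(69) ≈ 16.613)
1/(f(10 - 9*(-15)) + y(l)) = 1/((-2 + (10 - 9*(-15))) - 549*sqrt(69)/138) = 1/((-2 + (10 + 135)) - 183*sqrt(69)/46) = 1/((-2 + 145) - 183*sqrt(69)/46) = 1/(143 - 183*sqrt(69)/46)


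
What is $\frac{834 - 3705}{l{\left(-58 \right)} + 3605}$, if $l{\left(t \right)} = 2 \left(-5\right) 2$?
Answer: $- \frac{957}{1195} \approx -0.80084$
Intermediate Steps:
$l{\left(t \right)} = -20$ ($l{\left(t \right)} = \left(-10\right) 2 = -20$)
$\frac{834 - 3705}{l{\left(-58 \right)} + 3605} = \frac{834 - 3705}{-20 + 3605} = - \frac{2871}{3585} = \left(-2871\right) \frac{1}{3585} = - \frac{957}{1195}$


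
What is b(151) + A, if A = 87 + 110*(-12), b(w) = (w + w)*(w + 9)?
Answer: 47087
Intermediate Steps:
b(w) = 2*w*(9 + w) (b(w) = (2*w)*(9 + w) = 2*w*(9 + w))
A = -1233 (A = 87 - 1320 = -1233)
b(151) + A = 2*151*(9 + 151) - 1233 = 2*151*160 - 1233 = 48320 - 1233 = 47087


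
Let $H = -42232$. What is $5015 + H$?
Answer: $-37217$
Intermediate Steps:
$5015 + H = 5015 - 42232 = -37217$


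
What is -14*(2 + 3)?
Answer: -70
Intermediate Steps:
-14*(2 + 3) = -14*5 = -70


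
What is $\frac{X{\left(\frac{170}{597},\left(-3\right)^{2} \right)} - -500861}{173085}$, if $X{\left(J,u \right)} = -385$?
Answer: $\frac{500476}{173085} \approx 2.8915$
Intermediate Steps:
$\frac{X{\left(\frac{170}{597},\left(-3\right)^{2} \right)} - -500861}{173085} = \frac{-385 - -500861}{173085} = \left(-385 + 500861\right) \frac{1}{173085} = 500476 \cdot \frac{1}{173085} = \frac{500476}{173085}$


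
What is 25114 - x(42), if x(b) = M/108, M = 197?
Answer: 2712115/108 ≈ 25112.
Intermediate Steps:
x(b) = 197/108
25114 - x(42) = 25114 - 1*197/108 = 25114 - 197/108 = 2712115/108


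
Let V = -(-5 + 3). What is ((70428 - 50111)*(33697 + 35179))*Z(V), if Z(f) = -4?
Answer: -5597414768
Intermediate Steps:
V = 2 (V = -1*(-2) = 2)
((70428 - 50111)*(33697 + 35179))*Z(V) = ((70428 - 50111)*(33697 + 35179))*(-4) = (20317*68876)*(-4) = 1399353692*(-4) = -5597414768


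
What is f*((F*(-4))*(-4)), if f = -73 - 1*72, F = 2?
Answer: -4640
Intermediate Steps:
f = -145 (f = -73 - 72 = -145)
f*((F*(-4))*(-4)) = -145*2*(-4)*(-4) = -(-1160)*(-4) = -145*32 = -4640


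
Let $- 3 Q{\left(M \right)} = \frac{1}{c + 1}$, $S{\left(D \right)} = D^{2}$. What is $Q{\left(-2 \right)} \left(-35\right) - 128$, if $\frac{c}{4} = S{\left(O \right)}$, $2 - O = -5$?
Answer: $- \frac{75613}{591} \approx -127.94$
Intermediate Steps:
$O = 7$ ($O = 2 - -5 = 2 + 5 = 7$)
$c = 196$ ($c = 4 \cdot 7^{2} = 4 \cdot 49 = 196$)
$Q{\left(M \right)} = - \frac{1}{591}$ ($Q{\left(M \right)} = - \frac{1}{3 \left(196 + 1\right)} = - \frac{1}{3 \cdot 197} = \left(- \frac{1}{3}\right) \frac{1}{197} = - \frac{1}{591}$)
$Q{\left(-2 \right)} \left(-35\right) - 128 = \left(- \frac{1}{591}\right) \left(-35\right) - 128 = \frac{35}{591} - 128 = - \frac{75613}{591}$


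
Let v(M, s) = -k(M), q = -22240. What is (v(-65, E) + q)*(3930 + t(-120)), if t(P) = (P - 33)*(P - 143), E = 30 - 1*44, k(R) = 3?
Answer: -982451067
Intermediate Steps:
E = -14 (E = 30 - 44 = -14)
t(P) = (-143 + P)*(-33 + P) (t(P) = (-33 + P)*(-143 + P) = (-143 + P)*(-33 + P))
v(M, s) = -3 (v(M, s) = -1*3 = -3)
(v(-65, E) + q)*(3930 + t(-120)) = (-3 - 22240)*(3930 + (4719 + (-120)² - 176*(-120))) = -22243*(3930 + (4719 + 14400 + 21120)) = -22243*(3930 + 40239) = -22243*44169 = -982451067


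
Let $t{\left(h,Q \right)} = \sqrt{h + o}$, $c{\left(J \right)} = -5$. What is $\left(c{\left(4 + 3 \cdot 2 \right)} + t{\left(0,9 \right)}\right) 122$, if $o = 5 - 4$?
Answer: $-488$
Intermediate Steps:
$o = 1$
$t{\left(h,Q \right)} = \sqrt{1 + h}$ ($t{\left(h,Q \right)} = \sqrt{h + 1} = \sqrt{1 + h}$)
$\left(c{\left(4 + 3 \cdot 2 \right)} + t{\left(0,9 \right)}\right) 122 = \left(-5 + \sqrt{1 + 0}\right) 122 = \left(-5 + \sqrt{1}\right) 122 = \left(-5 + 1\right) 122 = \left(-4\right) 122 = -488$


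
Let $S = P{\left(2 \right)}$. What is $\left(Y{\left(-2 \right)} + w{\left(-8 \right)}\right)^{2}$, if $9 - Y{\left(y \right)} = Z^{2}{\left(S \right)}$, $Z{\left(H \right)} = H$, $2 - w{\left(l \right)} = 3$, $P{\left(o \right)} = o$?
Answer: $16$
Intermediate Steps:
$S = 2$
$w{\left(l \right)} = -1$ ($w{\left(l \right)} = 2 - 3 = -1$)
$Y{\left(y \right)} = 5$ ($Y{\left(y \right)} = 9 - 2^{2} = 9 - 4 = 5$)
$\left(Y{\left(-2 \right)} + w{\left(-8 \right)}\right)^{2} = \left(5 - 1\right)^{2} = 4^{2} = 16$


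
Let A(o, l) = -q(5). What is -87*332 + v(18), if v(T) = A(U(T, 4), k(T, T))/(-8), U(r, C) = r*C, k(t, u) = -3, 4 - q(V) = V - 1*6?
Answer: -231067/8 ≈ -28883.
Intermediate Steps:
q(V) = 10 - V (q(V) = 4 - (V - 1*6) = 4 - (V - 6) = 4 - (-6 + V) = 4 + (6 - V) = 10 - V)
U(r, C) = C*r
A(o, l) = -5 (A(o, l) = -(10 - 1*5) = -(10 - 5) = -1*5 = -5)
v(T) = 5/8 (v(T) = -5/(-8) = -5*(-1/8) = 5/8)
-87*332 + v(18) = -87*332 + 5/8 = -28884 + 5/8 = -231067/8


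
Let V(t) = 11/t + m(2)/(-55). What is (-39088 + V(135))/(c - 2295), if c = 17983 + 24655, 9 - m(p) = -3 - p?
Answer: -58045937/59909355 ≈ -0.96890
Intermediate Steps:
m(p) = 12 + p (m(p) = 9 - (-3 - p) = 9 + (3 + p) = 12 + p)
V(t) = -14/55 + 11/t (V(t) = 11/t + (12 + 2)/(-55) = 11/t + 14*(-1/55) = 11/t - 14/55 = -14/55 + 11/t)
c = 42638
(-39088 + V(135))/(c - 2295) = (-39088 + (-14/55 + 11/135))/(42638 - 2295) = (-39088 + (-14/55 + 11*(1/135)))/40343 = (-39088 + (-14/55 + 11/135))*(1/40343) = (-39088 - 257/1485)*(1/40343) = -58045937/1485*1/40343 = -58045937/59909355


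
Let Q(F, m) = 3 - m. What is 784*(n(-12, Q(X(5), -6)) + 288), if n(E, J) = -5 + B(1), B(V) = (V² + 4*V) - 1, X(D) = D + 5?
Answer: 225008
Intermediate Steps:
X(D) = 5 + D
B(V) = -1 + V² + 4*V
n(E, J) = -1 (n(E, J) = -5 + (-1 + 1² + 4*1) = -5 + (-1 + 1 + 4) = -5 + 4 = -1)
784*(n(-12, Q(X(5), -6)) + 288) = 784*(-1 + 288) = 784*287 = 225008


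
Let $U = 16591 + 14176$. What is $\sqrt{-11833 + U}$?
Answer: $\sqrt{18934} \approx 137.6$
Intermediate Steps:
$U = 30767$
$\sqrt{-11833 + U} = \sqrt{-11833 + 30767} = \sqrt{18934}$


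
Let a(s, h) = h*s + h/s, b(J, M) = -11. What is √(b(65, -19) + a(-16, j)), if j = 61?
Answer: I*√15853/4 ≈ 31.477*I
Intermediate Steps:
a(s, h) = h*s + h/s
√(b(65, -19) + a(-16, j)) = √(-11 + (61*(-16) + 61/(-16))) = √(-11 + (-976 + 61*(-1/16))) = √(-11 + (-976 - 61/16)) = √(-11 - 15677/16) = √(-15853/16) = I*√15853/4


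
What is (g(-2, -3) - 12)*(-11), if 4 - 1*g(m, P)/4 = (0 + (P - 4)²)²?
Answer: 105600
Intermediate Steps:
g(m, P) = 16 - 4*(-4 + P)⁴ (g(m, P) = 16 - 4*(0 + (P - 4)²)² = 16 - 4*(0 + (-4 + P)²)² = 16 - 4*(-4 + P)⁴)
(g(-2, -3) - 12)*(-11) = ((16 - 4*(-4 - 3)⁴) - 12)*(-11) = ((16 - 4*(-7)⁴) - 12)*(-11) = ((16 - 4*2401) - 12)*(-11) = ((16 - 9604) - 12)*(-11) = (-9588 - 12)*(-11) = -9600*(-11) = 105600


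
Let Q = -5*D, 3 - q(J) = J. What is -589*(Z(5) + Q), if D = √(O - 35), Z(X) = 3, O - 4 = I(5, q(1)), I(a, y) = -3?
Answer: -1767 + 2945*I*√34 ≈ -1767.0 + 17172.0*I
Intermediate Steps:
q(J) = 3 - J
O = 1 (O = 4 - 3 = 1)
D = I*√34 (D = √(1 - 35) = √(-34) = I*√34 ≈ 5.8309*I)
Q = -5*I*√34 ≈ -29.155*I
-589*(Z(5) + Q) = -589*(3 - 5*I*√34) = -1767 + 2945*I*√34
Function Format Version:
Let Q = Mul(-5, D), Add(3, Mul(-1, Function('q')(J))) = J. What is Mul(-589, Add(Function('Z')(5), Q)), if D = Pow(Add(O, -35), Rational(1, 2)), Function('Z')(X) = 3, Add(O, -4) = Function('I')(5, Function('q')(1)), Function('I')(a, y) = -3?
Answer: Add(-1767, Mul(2945, I, Pow(34, Rational(1, 2)))) ≈ Add(-1767.0, Mul(17172., I))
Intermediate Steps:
Function('q')(J) = Add(3, Mul(-1, J))
O = 1 (O = Add(4, -3) = 1)
D = Mul(I, Pow(34, Rational(1, 2))) (D = Pow(Add(1, -35), Rational(1, 2)) = Pow(-34, Rational(1, 2)) = Mul(I, Pow(34, Rational(1, 2))) ≈ Mul(5.8309, I))
Q = Mul(-5, I, Pow(34, Rational(1, 2))) (Q = Mul(-5, Mul(I, Pow(34, Rational(1, 2)))) = Mul(-5, I, Pow(34, Rational(1, 2))) ≈ Mul(-29.155, I))
Mul(-589, Add(Function('Z')(5), Q)) = Mul(-589, Add(3, Mul(-5, I, Pow(34, Rational(1, 2))))) = Add(-1767, Mul(2945, I, Pow(34, Rational(1, 2))))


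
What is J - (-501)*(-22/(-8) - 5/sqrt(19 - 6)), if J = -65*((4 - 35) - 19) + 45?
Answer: 18691/4 - 2505*sqrt(13)/13 ≈ 3978.0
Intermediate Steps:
J = 3295 (J = -65*(-31 - 19) + 45 = -65*(-50) + 45 = 3250 + 45 = 3295)
J - (-501)*(-22/(-8) - 5/sqrt(19 - 6)) = 3295 - (-501)*(-22/(-8) - 5/sqrt(19 - 6)) = 3295 - (-501)*(-22*(-1/8) - 5*sqrt(13)/13) = 3295 - (-501)*(11/4 - 5*sqrt(13)/13) = 3295 - (-5511/4 + 2505*sqrt(13)/13) = 3295 + (5511/4 - 2505*sqrt(13)/13) = 18691/4 - 2505*sqrt(13)/13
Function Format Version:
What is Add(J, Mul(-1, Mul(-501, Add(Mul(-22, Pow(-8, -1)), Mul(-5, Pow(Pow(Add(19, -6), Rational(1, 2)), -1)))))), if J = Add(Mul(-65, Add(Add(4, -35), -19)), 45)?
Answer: Add(Rational(18691, 4), Mul(Rational(-2505, 13), Pow(13, Rational(1, 2)))) ≈ 3978.0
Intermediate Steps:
J = 3295 (J = Add(Mul(-65, Add(-31, -19)), 45) = Add(Mul(-65, -50), 45) = Add(3250, 45) = 3295)
Add(J, Mul(-1, Mul(-501, Add(Mul(-22, Pow(-8, -1)), Mul(-5, Pow(Pow(Add(19, -6), Rational(1, 2)), -1)))))) = Add(3295, Mul(-1, Mul(-501, Add(Mul(-22, Pow(-8, -1)), Mul(-5, Pow(Pow(Add(19, -6), Rational(1, 2)), -1)))))) = Add(3295, Mul(-1, Mul(-501, Add(Mul(-22, Rational(-1, 8)), Mul(-5, Pow(Pow(13, Rational(1, 2)), -1)))))) = Add(3295, Mul(-1, Mul(-501, Add(Rational(11, 4), Mul(-5, Mul(Rational(1, 13), Pow(13, Rational(1, 2)))))))) = Add(3295, Mul(-1, Mul(-501, Add(Rational(11, 4), Mul(Rational(-5, 13), Pow(13, Rational(1, 2))))))) = Add(3295, Mul(-1, Add(Rational(-5511, 4), Mul(Rational(2505, 13), Pow(13, Rational(1, 2)))))) = Add(3295, Add(Rational(5511, 4), Mul(Rational(-2505, 13), Pow(13, Rational(1, 2))))) = Add(Rational(18691, 4), Mul(Rational(-2505, 13), Pow(13, Rational(1, 2))))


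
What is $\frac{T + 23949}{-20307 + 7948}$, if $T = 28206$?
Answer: $- \frac{52155}{12359} \approx -4.22$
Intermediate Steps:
$\frac{T + 23949}{-20307 + 7948} = \frac{28206 + 23949}{-20307 + 7948} = \frac{52155}{-12359} = 52155 \left(- \frac{1}{12359}\right) = - \frac{52155}{12359}$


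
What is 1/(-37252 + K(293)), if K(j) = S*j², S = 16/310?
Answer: -155/5087268 ≈ -3.0468e-5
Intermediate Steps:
S = 8/155 (S = 16*(1/310) = 8/155 ≈ 0.051613)
K(j) = 8*j²/155
1/(-37252 + K(293)) = 1/(-37252 + (8/155)*293²) = 1/(-37252 + (8/155)*85849) = 1/(-37252 + 686792/155) = 1/(-5087268/155) = -155/5087268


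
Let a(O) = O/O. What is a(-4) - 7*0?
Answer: 1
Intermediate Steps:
a(O) = 1
a(-4) - 7*0 = 1 - 7*0 = 1 + 0 = 1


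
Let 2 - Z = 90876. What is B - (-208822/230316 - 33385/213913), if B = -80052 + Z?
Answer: -4210529566313131/24633793254 ≈ -1.7093e+5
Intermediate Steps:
Z = -90874 (Z = 2 - 1*90876 = 2 - 90876 = -90874)
B = -170926 (B = -80052 - 90874 = -170926)
B - (-208822/230316 - 33385/213913) = -170926 - (-208822/230316 - 33385/213913) = -170926 - (-208822*1/230316 - 33385*1/213913) = -170926 - (-104411/115158 - 33385/213913) = -170926 - 1*(-26179420073/24633793254) = -170926 + 26179420073/24633793254 = -4210529566313131/24633793254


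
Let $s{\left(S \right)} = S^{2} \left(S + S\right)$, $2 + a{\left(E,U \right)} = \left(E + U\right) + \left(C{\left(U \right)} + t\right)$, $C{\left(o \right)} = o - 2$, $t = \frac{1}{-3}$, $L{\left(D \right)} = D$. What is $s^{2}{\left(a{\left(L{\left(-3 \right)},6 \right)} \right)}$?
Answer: $\frac{30118144}{729} \approx 41314.0$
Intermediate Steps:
$t = - \frac{1}{3} \approx -0.33333$
$C{\left(o \right)} = -2 + o$
$a{\left(E,U \right)} = - \frac{13}{3} + E + 2 U$ ($a{\left(E,U \right)} = -2 + \left(\left(E + U\right) + \left(\left(-2 + U\right) - \frac{1}{3}\right)\right) = -2 + \left(\left(E + U\right) + \left(- \frac{7}{3} + U\right)\right) = -2 + \left(- \frac{7}{3} + E + 2 U\right) = - \frac{13}{3} + E + 2 U$)
$s{\left(S \right)} = 2 S^{3}$ ($s{\left(S \right)} = S^{2} \cdot 2 S = 2 S^{3}$)
$s^{2}{\left(a{\left(L{\left(-3 \right)},6 \right)} \right)} = \left(2 \left(- \frac{13}{3} - 3 + 2 \cdot 6\right)^{3}\right)^{2} = \left(2 \left(- \frac{13}{3} - 3 + 12\right)^{3}\right)^{2} = \left(2 \left(\frac{14}{3}\right)^{3}\right)^{2} = \left(2 \cdot \frac{2744}{27}\right)^{2} = \left(\frac{5488}{27}\right)^{2} = \frac{30118144}{729}$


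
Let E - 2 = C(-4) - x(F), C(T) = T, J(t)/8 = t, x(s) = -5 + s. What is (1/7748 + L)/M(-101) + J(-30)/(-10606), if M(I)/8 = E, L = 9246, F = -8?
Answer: 379978180607/3615712672 ≈ 105.09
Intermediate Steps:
J(t) = 8*t
E = 11 (E = 2 + (-4 - (-5 - 8)) = 2 + (-4 - 1*(-13)) = 2 + (-4 + 13) = 2 + 9 = 11)
M(I) = 88 (M(I) = 8*11 = 88)
(1/7748 + L)/M(-101) + J(-30)/(-10606) = (1/7748 + 9246)/88 + (8*(-30))/(-10606) = (1/7748 + 9246)*(1/88) - 240*(-1/10606) = (71638009/7748)*(1/88) + 120/5303 = 71638009/681824 + 120/5303 = 379978180607/3615712672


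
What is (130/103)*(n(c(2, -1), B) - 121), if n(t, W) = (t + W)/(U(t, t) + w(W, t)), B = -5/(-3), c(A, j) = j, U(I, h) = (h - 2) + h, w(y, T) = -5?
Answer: -424970/2781 ≈ -152.81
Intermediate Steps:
U(I, h) = -2 + 2*h (U(I, h) = (-2 + h) + h = -2 + 2*h)
B = 5/3 (B = -5*(-⅓) = 5/3 ≈ 1.6667)
n(t, W) = (W + t)/(-7 + 2*t) (n(t, W) = (t + W)/((-2 + 2*t) - 5) = (W + t)/(-7 + 2*t))
(130/103)*(n(c(2, -1), B) - 121) = (130/103)*((5/3 - 1)/(-7 + 2*(-1)) - 121) = (130*(1/103))*((⅔)/(-7 - 2) - 121) = 130*((⅔)/(-9) - 121)/103 = 130*(-⅑*⅔ - 121)/103 = 130*(-2/27 - 121)/103 = (130/103)*(-3269/27) = -424970/2781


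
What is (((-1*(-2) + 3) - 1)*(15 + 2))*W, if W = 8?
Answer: 544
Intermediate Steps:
(((-1*(-2) + 3) - 1)*(15 + 2))*W = (((-1*(-2) + 3) - 1)*(15 + 2))*8 = (((2 + 3) - 1)*17)*8 = ((5 - 1)*17)*8 = (4*17)*8 = 68*8 = 544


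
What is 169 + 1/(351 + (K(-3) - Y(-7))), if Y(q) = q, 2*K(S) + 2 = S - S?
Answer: 60334/357 ≈ 169.00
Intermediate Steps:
K(S) = -1 (K(S) = -1 + (S - S)/2 = -1 + (½)*0 = -1 + 0 = -1)
169 + 1/(351 + (K(-3) - Y(-7))) = 169 + 1/(351 + (-1 - 1*(-7))) = 169 + 1/(351 + (-1 + 7)) = 169 + 1/(351 + 6) = 169 + 1/357 = 60334/357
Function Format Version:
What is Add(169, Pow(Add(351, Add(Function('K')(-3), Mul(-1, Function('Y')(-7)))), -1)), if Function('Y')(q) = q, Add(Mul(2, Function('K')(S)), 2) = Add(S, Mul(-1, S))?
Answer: Rational(60334, 357) ≈ 169.00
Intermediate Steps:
Function('K')(S) = -1 (Function('K')(S) = Add(-1, Mul(Rational(1, 2), Add(S, Mul(-1, S)))) = Add(-1, Mul(Rational(1, 2), 0)) = Add(-1, 0) = -1)
Add(169, Pow(Add(351, Add(Function('K')(-3), Mul(-1, Function('Y')(-7)))), -1)) = Add(169, Pow(Add(351, Add(-1, Mul(-1, -7))), -1)) = Add(169, Pow(Add(351, Add(-1, 7)), -1)) = Add(169, Pow(Add(351, 6), -1)) = Add(169, Pow(357, -1)) = Add(169, Rational(1, 357)) = Rational(60334, 357)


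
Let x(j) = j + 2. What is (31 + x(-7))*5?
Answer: 130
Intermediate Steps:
x(j) = 2 + j
(31 + x(-7))*5 = (31 + (2 - 7))*5 = (31 - 5)*5 = 26*5 = 130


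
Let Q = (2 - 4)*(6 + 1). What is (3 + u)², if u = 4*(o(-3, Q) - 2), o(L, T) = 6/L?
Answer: 169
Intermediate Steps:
Q = -14 (Q = -2*7 = -14)
u = -16 (u = 4*(6/(-3) - 2) = 4*(6*(-⅓) - 2) = 4*(-2 - 2) = 4*(-4) = -16)
(3 + u)² = (3 - 16)² = (-13)² = 169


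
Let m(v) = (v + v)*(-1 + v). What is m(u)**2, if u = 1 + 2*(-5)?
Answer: 32400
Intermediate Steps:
u = -9 (u = 1 - 10 = -9)
m(v) = 2*v*(-1 + v) (m(v) = (2*v)*(-1 + v) = 2*v*(-1 + v))
m(u)**2 = (2*(-9)*(-1 - 9))**2 = (2*(-9)*(-10))**2 = 180**2 = 32400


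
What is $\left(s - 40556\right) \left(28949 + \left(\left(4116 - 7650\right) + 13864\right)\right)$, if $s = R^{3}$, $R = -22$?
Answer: $-2011241916$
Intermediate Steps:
$s = -10648$ ($s = \left(-22\right)^{3} = -10648$)
$\left(s - 40556\right) \left(28949 + \left(\left(4116 - 7650\right) + 13864\right)\right) = \left(-10648 - 40556\right) \left(28949 + \left(\left(4116 - 7650\right) + 13864\right)\right) = - 51204 \left(28949 + \left(-3534 + 13864\right)\right) = - 51204 \left(28949 + 10330\right) = \left(-51204\right) 39279 = -2011241916$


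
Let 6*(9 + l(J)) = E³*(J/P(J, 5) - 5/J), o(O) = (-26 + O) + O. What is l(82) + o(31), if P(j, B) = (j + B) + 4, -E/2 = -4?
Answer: 1104643/11193 ≈ 98.691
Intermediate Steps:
E = 8 (E = -2*(-4) = 8)
P(j, B) = 4 + B + j (P(j, B) = (B + j) + 4 = 4 + B + j)
o(O) = -26 + 2*O
l(J) = -9 - 1280/(3*J) + 256*J/(3*(9 + J)) (l(J) = -9 + (8³*(J/(4 + 5 + J) - 5/J))/6 = -9 + (512*(J/(9 + J) - 5/J))/6 = -9 + (512*(-5/J + J/(9 + J)))/6 = -9 + (-2560/J + 512*J/(9 + J))/6 = -9 + (-1280/(3*J) + 256*J/(3*(9 + J))) = -9 - 1280/(3*J) + 256*J/(3*(9 + J)))
l(82) + o(31) = (⅓)*(-11520 - 1523*82 + 229*82²)/(82*(9 + 82)) + (-26 + 2*31) = (⅓)*(1/82)*(-11520 - 124886 + 229*6724)/91 + (-26 + 62) = (⅓)*(1/82)*(1/91)*(-11520 - 124886 + 1539796) + 36 = (⅓)*(1/82)*(1/91)*1403390 + 36 = 701695/11193 + 36 = 1104643/11193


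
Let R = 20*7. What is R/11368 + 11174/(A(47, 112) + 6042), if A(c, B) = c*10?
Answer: 30873/17864 ≈ 1.7282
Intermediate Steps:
R = 140
A(c, B) = 10*c
R/11368 + 11174/(A(47, 112) + 6042) = 140/11368 + 11174/(10*47 + 6042) = 140*(1/11368) + 11174/(470 + 6042) = 5/406 + 11174/6512 = 5/406 + 11174*(1/6512) = 5/406 + 151/88 = 30873/17864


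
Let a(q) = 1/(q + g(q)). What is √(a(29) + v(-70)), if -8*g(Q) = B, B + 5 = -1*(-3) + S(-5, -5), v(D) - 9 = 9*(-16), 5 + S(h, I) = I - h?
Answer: I*√7709423/239 ≈ 11.618*I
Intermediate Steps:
S(h, I) = -5 + I - h (S(h, I) = -5 + (I - h) = -5 + I - h)
v(D) = -135 (v(D) = 9 + 9*(-16) = 9 - 144 = -135)
B = -7 (B = -5 + (-1*(-3) + (-5 - 5 - 1*(-5))) = -5 + (3 + (-5 - 5 + 5)) = -5 + (3 - 5) = -5 - 2 = -7)
g(Q) = 7/8 (g(Q) = -⅛*(-7) = 7/8)
a(q) = 1/(7/8 + q) (a(q) = 1/(q + 7/8) = 1/(7/8 + q))
√(a(29) + v(-70)) = √(8/(7 + 8*29) - 135) = √(8/(7 + 232) - 135) = √(8/239 - 135) = √(-32257/239) = I*√7709423/239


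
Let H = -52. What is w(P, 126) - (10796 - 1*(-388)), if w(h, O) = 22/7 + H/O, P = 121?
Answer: -704420/63 ≈ -11181.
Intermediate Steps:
w(h, O) = 22/7 - 52/O
w(P, 126) - (10796 - 1*(-388)) = (22/7 - 52/126) - (10796 - 1*(-388)) = (22/7 - 52*1/126) - (10796 + 388) = (22/7 - 26/63) - 1*11184 = 172/63 - 11184 = -704420/63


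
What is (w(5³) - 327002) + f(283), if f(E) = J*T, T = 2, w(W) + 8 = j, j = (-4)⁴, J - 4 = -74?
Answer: -326894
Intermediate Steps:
J = -70 (J = 4 - 74 = -70)
j = 256
w(W) = 248 (w(W) = -8 + 256 = 248)
f(E) = -140 (f(E) = -70*2 = -140)
(w(5³) - 327002) + f(283) = (248 - 327002) - 140 = -326754 - 140 = -326894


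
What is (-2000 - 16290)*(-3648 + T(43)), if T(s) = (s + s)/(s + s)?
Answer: 66703630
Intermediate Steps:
T(s) = 1 (T(s) = (2*s)/((2*s)) = (2*s)*(1/(2*s)) = 1)
(-2000 - 16290)*(-3648 + T(43)) = (-2000 - 16290)*(-3648 + 1) = -18290*(-3647) = 66703630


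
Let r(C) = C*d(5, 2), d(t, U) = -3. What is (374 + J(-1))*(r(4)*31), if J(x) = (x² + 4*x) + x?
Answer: -137640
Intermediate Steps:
J(x) = x² + 5*x
r(C) = -3*C (r(C) = C*(-3) = -3*C)
(374 + J(-1))*(r(4)*31) = (374 - (5 - 1))*(-3*4*31) = (374 - 1*4)*(-12*31) = (374 - 4)*(-372) = 370*(-372) = -137640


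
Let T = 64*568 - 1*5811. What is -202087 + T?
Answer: -171546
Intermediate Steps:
T = 30541 (T = 36352 - 5811 = 30541)
-202087 + T = -202087 + 30541 = -171546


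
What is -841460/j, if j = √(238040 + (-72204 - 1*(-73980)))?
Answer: -210365*√59954/29977 ≈ -1718.3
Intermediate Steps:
j = 2*√59954 (j = √(238040 + (-72204 + 73980)) = √(238040 + 1776) = √239816 = 2*√59954 ≈ 489.71)
-841460/j = -841460*√59954/119908 = -210365*√59954/29977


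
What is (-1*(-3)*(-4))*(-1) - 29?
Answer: -17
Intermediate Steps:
(-1*(-3)*(-4))*(-1) - 29 = (3*(-4))*(-1) - 29 = -12*(-1) - 29 = 12 - 29 = -17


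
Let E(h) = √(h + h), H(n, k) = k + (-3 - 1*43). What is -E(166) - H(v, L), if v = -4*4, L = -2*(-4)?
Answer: 38 - 2*√83 ≈ 19.779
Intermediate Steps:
L = 8
v = -16
H(n, k) = -46 + k (H(n, k) = k + (-3 - 43) = k - 46 = -46 + k)
E(h) = √2*√h (E(h) = √(2*h) = √2*√h)
-E(166) - H(v, L) = -√2*√166 - (-46 + 8) = -2*√83 - 1*(-38) = -2*√83 + 38 = 38 - 2*√83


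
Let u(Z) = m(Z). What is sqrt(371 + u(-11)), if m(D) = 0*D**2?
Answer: sqrt(371) ≈ 19.261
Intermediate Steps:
m(D) = 0
u(Z) = 0
sqrt(371 + u(-11)) = sqrt(371 + 0) = sqrt(371)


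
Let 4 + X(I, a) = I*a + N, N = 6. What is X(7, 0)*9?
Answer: 18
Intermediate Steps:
X(I, a) = 2 + I*a (X(I, a) = -4 + (I*a + 6) = -4 + (6 + I*a) = 2 + I*a)
X(7, 0)*9 = (2 + 7*0)*9 = (2 + 0)*9 = 2*9 = 18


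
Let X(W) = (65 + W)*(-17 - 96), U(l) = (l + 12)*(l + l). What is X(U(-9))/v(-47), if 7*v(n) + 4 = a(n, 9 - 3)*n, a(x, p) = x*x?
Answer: 8701/103827 ≈ 0.083803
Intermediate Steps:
U(l) = 2*l*(12 + l) (U(l) = (12 + l)*(2*l) = 2*l*(12 + l))
a(x, p) = x**2
v(n) = -4/7 + n**3/7 (v(n) = -4/7 + (n**2*n)/7 = -4/7 + n**3/7)
X(W) = -7345 - 113*W (X(W) = (65 + W)*(-113) = -7345 - 113*W)
X(U(-9))/v(-47) = (-7345 - 226*(-9)*(12 - 9))/(-4/7 + (1/7)*(-47)**3) = (-7345 - 226*(-9)*3)/(-4/7 + (1/7)*(-103823)) = (-7345 - 113*(-54))/(-4/7 - 103823/7) = (-7345 + 6102)/(-103827/7) = -1243*(-7/103827) = 8701/103827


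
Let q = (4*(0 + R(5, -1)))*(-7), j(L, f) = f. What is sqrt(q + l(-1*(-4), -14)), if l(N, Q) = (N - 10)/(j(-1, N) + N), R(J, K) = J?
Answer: I*sqrt(563)/2 ≈ 11.864*I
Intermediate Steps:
l(N, Q) = (-10 + N)/(2*N) (l(N, Q) = (N - 10)/(N + N) = (-10 + N)/((2*N)) = (-10 + N)*(1/(2*N)) = (-10 + N)/(2*N))
q = -140 (q = (4*(0 + 5))*(-7) = (4*5)*(-7) = 20*(-7) = -140)
sqrt(q + l(-1*(-4), -14)) = sqrt(-140 + (-10 - 1*(-4))/(2*((-1*(-4))))) = sqrt(-140 + (1/2)*(-10 + 4)/4) = sqrt(-140 + (1/2)*(1/4)*(-6)) = sqrt(-140 - 3/4) = sqrt(-563/4) = I*sqrt(563)/2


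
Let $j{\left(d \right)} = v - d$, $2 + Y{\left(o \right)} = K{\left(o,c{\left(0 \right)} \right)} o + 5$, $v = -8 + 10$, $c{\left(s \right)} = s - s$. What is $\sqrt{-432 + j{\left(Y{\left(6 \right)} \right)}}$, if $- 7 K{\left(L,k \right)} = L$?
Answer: $\frac{i \sqrt{20965}}{7} \approx 20.685 i$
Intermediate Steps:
$c{\left(s \right)} = 0$
$K{\left(L,k \right)} = - \frac{L}{7}$
$v = 2$
$Y{\left(o \right)} = 3 - \frac{o^{2}}{7}$ ($Y{\left(o \right)} = -2 + \left(- \frac{o}{7} o + 5\right) = -2 - \left(-5 + \frac{o^{2}}{7}\right) = 3 - \frac{o^{2}}{7}$)
$j{\left(d \right)} = 2 - d$
$\sqrt{-432 + j{\left(Y{\left(6 \right)} \right)}} = \sqrt{-432 + \left(2 - \left(3 - \frac{6^{2}}{7}\right)\right)} = \sqrt{-432 + \left(2 - \left(3 - \frac{36}{7}\right)\right)} = \sqrt{-432 + \left(2 - - \frac{15}{7}\right)} = \sqrt{-432 + \left(2 + \frac{15}{7}\right)} = \sqrt{-432 + \frac{29}{7}} = \sqrt{- \frac{2995}{7}} = \frac{i \sqrt{20965}}{7}$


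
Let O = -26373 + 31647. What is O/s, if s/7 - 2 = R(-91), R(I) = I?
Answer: -5274/623 ≈ -8.4655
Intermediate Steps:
s = -623 (s = 14 + 7*(-91) = 14 - 637 = -623)
O = 5274
O/s = 5274/(-623) = 5274*(-1/623) = -5274/623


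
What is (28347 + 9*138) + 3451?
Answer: 33040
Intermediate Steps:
(28347 + 9*138) + 3451 = (28347 + 1242) + 3451 = 29589 + 3451 = 33040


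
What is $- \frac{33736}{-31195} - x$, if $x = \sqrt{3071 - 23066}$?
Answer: $\frac{33736}{31195} - i \sqrt{19995} \approx 1.0815 - 141.4 i$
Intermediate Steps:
$x = i \sqrt{19995}$ ($x = \sqrt{-19995} = i \sqrt{19995} \approx 141.4 i$)
$- \frac{33736}{-31195} - x = - \frac{33736}{-31195} - i \sqrt{19995} = \left(-33736\right) \left(- \frac{1}{31195}\right) - i \sqrt{19995} = \frac{33736}{31195} - i \sqrt{19995}$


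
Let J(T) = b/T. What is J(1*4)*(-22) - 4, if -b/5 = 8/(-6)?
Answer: -122/3 ≈ -40.667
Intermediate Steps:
b = 20/3 (b = -40/(-6) = -40*(-1)/6 = -5*(-4/3) = 20/3 ≈ 6.6667)
J(T) = 20/(3*T)
J(1*4)*(-22) - 4 = (20/(3*((1*4))))*(-22) - 4 = ((20/3)/4)*(-22) - 4 = ((20/3)*(¼))*(-22) - 4 = (5/3)*(-22) - 4 = -110/3 - 4 = -122/3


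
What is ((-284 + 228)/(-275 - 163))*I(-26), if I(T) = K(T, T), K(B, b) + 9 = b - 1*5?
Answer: -1120/219 ≈ -5.1142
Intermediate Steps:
K(B, b) = -14 + b (K(B, b) = -9 + (b - 1*5) = -9 + (b - 5) = -9 + (-5 + b) = -14 + b)
I(T) = -14 + T
((-284 + 228)/(-275 - 163))*I(-26) = ((-284 + 228)/(-275 - 163))*(-14 - 26) = -56/(-438)*(-40) = -56*(-1/438)*(-40) = (28/219)*(-40) = -1120/219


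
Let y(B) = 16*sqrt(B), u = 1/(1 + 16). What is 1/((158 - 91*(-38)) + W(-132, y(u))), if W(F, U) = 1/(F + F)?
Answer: 264/954623 ≈ 0.00027655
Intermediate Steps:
u = 1/17 ≈ 0.058824
W(F, U) = 1/(2*F)
1/((158 - 91*(-38)) + W(-132, y(u))) = 1/((158 - 91*(-38)) + (1/2)/(-132)) = 1/((158 + 3458) + (1/2)*(-1/132)) = 1/(3616 - 1/264) = 1/(954623/264) = 264/954623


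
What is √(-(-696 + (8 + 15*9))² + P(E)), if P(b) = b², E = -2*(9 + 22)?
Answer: I*√301965 ≈ 549.51*I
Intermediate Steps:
E = -62 (E = -2*31 = -62)
√(-(-696 + (8 + 15*9))² + P(E)) = √(-(-696 + (8 + 15*9))² + (-62)²) = √(-(-696 + (8 + 135))² + 3844) = √(-(-696 + 143)² + 3844) = √(-1*(-553)² + 3844) = √(-1*305809 + 3844) = √(-305809 + 3844) = √(-301965) = I*√301965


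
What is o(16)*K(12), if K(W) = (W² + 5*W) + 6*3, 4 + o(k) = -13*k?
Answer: -47064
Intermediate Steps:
o(k) = -4 - 13*k
K(W) = 18 + W² + 5*W (K(W) = (W² + 5*W) + 18 = 18 + W² + 5*W)
o(16)*K(12) = (-4 - 13*16)*(18 + 12² + 5*12) = (-4 - 208)*(18 + 144 + 60) = -212*222 = -47064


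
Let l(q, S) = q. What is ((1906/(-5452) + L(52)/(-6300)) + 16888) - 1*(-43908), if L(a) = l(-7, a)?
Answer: 74578025713/1226700 ≈ 60796.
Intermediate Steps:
L(a) = -7
((1906/(-5452) + L(52)/(-6300)) + 16888) - 1*(-43908) = ((1906/(-5452) - 7/(-6300)) + 16888) - 1*(-43908) = ((1906*(-1/5452) - 7*(-1/6300)) + 16888) + 43908 = ((-953/2726 + 1/900) + 16888) + 43908 = (-427487/1226700 + 16888) + 43908 = 20716082113/1226700 + 43908 = 74578025713/1226700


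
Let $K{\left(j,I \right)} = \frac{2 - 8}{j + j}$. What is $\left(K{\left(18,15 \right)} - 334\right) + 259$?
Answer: $- \frac{451}{6} \approx -75.167$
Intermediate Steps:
$K{\left(j,I \right)} = - \frac{3}{j}$ ($K{\left(j,I \right)} = - \frac{6}{2 j} = - 6 \frac{1}{2 j} = - \frac{3}{j}$)
$\left(K{\left(18,15 \right)} - 334\right) + 259 = \left(- \frac{3}{18} - 334\right) + 259 = \left(\left(-3\right) \frac{1}{18} - 334\right) + 259 = \left(- \frac{1}{6} - 334\right) + 259 = - \frac{2005}{6} + 259 = - \frac{451}{6}$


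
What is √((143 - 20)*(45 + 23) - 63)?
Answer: √8301 ≈ 91.110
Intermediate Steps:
√((143 - 20)*(45 + 23) - 63) = √(123*68 - 63) = √(8364 - 63) = √8301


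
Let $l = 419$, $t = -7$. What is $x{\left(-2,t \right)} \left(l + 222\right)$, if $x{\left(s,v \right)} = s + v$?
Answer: $-5769$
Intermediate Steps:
$x{\left(-2,t \right)} \left(l + 222\right) = \left(-2 - 7\right) \left(419 + 222\right) = \left(-9\right) 641 = -5769$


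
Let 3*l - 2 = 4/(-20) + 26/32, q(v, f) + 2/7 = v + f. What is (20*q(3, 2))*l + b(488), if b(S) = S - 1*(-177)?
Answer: 20919/28 ≈ 747.11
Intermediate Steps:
q(v, f) = -2/7 + f + v (q(v, f) = -2/7 + (v + f) = -2/7 + (f + v) = -2/7 + f + v)
b(S) = 177 + S (b(S) = S + 177 = 177 + S)
l = 209/240 (l = ⅔ + (4/(-20) + 26/32)/3 = ⅔ + (4*(-1/20) + 26*(1/32))/3 = ⅔ + (-⅕ + 13/16)/3 = ⅔ + (⅓)*(49/80) = ⅔ + 49/240 = 209/240 ≈ 0.87083)
(20*q(3, 2))*l + b(488) = (20*(-2/7 + 2 + 3))*(209/240) + (177 + 488) = (20*(33/7))*(209/240) + 665 = (660/7)*(209/240) + 665 = 2299/28 + 665 = 20919/28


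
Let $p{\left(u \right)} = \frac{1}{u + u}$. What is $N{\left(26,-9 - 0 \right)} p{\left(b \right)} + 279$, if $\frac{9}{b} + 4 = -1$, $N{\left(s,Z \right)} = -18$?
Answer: $284$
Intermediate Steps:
$b = - \frac{9}{5}$ ($b = \frac{9}{-4 - 1} = \frac{9}{-5} = 9 \left(- \frac{1}{5}\right) = - \frac{9}{5} \approx -1.8$)
$p{\left(u \right)} = \frac{1}{2 u}$
$N{\left(26,-9 - 0 \right)} p{\left(b \right)} + 279 = - 18 \frac{1}{2 \left(- \frac{9}{5}\right)} + 279 = - 18 \cdot \frac{1}{2} \left(- \frac{5}{9}\right) + 279 = \left(-18\right) \left(- \frac{5}{18}\right) + 279 = 5 + 279 = 284$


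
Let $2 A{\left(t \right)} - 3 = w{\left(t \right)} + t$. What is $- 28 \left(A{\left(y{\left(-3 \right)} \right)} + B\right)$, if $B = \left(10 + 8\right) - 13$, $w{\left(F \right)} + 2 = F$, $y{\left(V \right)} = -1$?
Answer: $-126$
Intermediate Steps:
$w{\left(F \right)} = -2 + F$
$B = 5$ ($B = 18 - 13 = 5$)
$A{\left(t \right)} = \frac{1}{2} + t$ ($A{\left(t \right)} = \frac{3}{2} + \frac{\left(-2 + t\right) + t}{2} = \frac{3}{2} + \frac{-2 + 2 t}{2} = \frac{3}{2} + \left(-1 + t\right) = \frac{1}{2} + t$)
$- 28 \left(A{\left(y{\left(-3 \right)} \right)} + B\right) = - 28 \left(\left(\frac{1}{2} - 1\right) + 5\right) = - 28 \left(- \frac{1}{2} + 5\right) = \left(-28\right) \frac{9}{2} = -126$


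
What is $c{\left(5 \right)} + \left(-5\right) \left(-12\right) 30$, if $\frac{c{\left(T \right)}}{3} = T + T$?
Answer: $1830$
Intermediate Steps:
$c{\left(T \right)} = 6 T$ ($c{\left(T \right)} = 3 \left(T + T\right) = 3 \cdot 2 T = 6 T$)
$c{\left(5 \right)} + \left(-5\right) \left(-12\right) 30 = 6 \cdot 5 + \left(-5\right) \left(-12\right) 30 = 30 + 60 \cdot 30 = 30 + 1800 = 1830$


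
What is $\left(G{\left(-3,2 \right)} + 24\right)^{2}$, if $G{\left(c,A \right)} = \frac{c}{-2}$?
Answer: $\frac{2601}{4} \approx 650.25$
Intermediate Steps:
$G{\left(c,A \right)} = - \frac{c}{2}$ ($G{\left(c,A \right)} = c \left(- \frac{1}{2}\right) = - \frac{c}{2}$)
$\left(G{\left(-3,2 \right)} + 24\right)^{2} = \left(\left(- \frac{1}{2}\right) \left(-3\right) + 24\right)^{2} = \left(\frac{3}{2} + 24\right)^{2} = \left(\frac{51}{2}\right)^{2} = \frac{2601}{4}$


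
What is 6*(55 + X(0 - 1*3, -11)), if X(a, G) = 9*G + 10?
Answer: -204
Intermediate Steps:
X(a, G) = 10 + 9*G
6*(55 + X(0 - 1*3, -11)) = 6*(55 + (10 + 9*(-11))) = 6*(55 + (10 - 99)) = 6*(55 - 89) = 6*(-34) = -204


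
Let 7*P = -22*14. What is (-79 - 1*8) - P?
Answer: -43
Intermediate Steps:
P = -44 (P = (-22*14)/7 = (⅐)*(-308) = -44)
(-79 - 1*8) - P = (-79 - 1*8) - 1*(-44) = (-79 - 8) + 44 = -87 + 44 = -43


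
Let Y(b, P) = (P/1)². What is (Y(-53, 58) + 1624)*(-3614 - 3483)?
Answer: -35399836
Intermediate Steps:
Y(b, P) = P² (Y(b, P) = (P*1)² = P²)
(Y(-53, 58) + 1624)*(-3614 - 3483) = (58² + 1624)*(-3614 - 3483) = (3364 + 1624)*(-7097) = 4988*(-7097) = -35399836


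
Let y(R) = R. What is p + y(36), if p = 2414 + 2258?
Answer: 4708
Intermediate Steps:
p = 4672
p + y(36) = 4672 + 36 = 4708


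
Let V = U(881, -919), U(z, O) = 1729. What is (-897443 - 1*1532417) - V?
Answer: -2431589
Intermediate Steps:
V = 1729
(-897443 - 1*1532417) - V = (-897443 - 1*1532417) - 1*1729 = (-897443 - 1532417) - 1729 = -2429860 - 1729 = -2431589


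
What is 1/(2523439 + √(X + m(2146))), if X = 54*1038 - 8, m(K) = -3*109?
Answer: 2523439/6367744331004 - √55717/6367744331004 ≈ 3.9625e-7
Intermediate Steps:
m(K) = -327
X = 56044 (X = 56052 - 8 = 56044)
1/(2523439 + √(X + m(2146))) = 1/(2523439 + √(56044 - 327)) = 1/(2523439 + √55717)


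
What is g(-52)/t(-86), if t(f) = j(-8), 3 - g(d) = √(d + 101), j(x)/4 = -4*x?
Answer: -1/32 ≈ -0.031250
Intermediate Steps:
j(x) = -16*x (j(x) = 4*(-4*x) = -16*x)
g(d) = 3 - √(101 + d) (g(d) = 3 - √(d + 101) = 3 - √(101 + d))
t(f) = 128 (t(f) = -16*(-8) = 128)
g(-52)/t(-86) = (3 - √(101 - 52))/128 = (3 - √49)*(1/128) = (3 - 1*7)*(1/128) = (3 - 7)*(1/128) = -4*1/128 = -1/32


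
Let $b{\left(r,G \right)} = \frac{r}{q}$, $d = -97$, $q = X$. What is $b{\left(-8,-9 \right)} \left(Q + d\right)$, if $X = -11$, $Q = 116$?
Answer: $\frac{152}{11} \approx 13.818$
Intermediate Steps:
$q = -11$
$b{\left(r,G \right)} = - \frac{r}{11}$ ($b{\left(r,G \right)} = \frac{r}{-11} = r \left(- \frac{1}{11}\right) = - \frac{r}{11}$)
$b{\left(-8,-9 \right)} \left(Q + d\right) = \left(- \frac{1}{11}\right) \left(-8\right) \left(116 - 97\right) = \frac{8}{11} \cdot 19 = \frac{152}{11}$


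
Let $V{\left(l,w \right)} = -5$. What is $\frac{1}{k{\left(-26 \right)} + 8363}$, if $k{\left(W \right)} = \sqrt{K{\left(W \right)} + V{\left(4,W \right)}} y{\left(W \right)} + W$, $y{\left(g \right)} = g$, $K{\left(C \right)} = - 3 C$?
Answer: $\frac{8337}{69456221} + \frac{26 \sqrt{73}}{69456221} \approx 0.00012323$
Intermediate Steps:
$k{\left(W \right)} = W + W \sqrt{-5 - 3 W}$ ($k{\left(W \right)} = \sqrt{- 3 W - 5} W + W = \sqrt{-5 - 3 W} W + W = W \sqrt{-5 - 3 W} + W = W + W \sqrt{-5 - 3 W}$)
$\frac{1}{k{\left(-26 \right)} + 8363} = \frac{1}{- 26 \left(1 + \sqrt{-5 - -78}\right) + 8363} = \frac{1}{- 26 \left(1 + \sqrt{-5 + 78}\right) + 8363} = \frac{1}{- 26 \left(1 + \sqrt{73}\right) + 8363} = \frac{1}{\left(-26 - 26 \sqrt{73}\right) + 8363} = \frac{1}{8337 - 26 \sqrt{73}}$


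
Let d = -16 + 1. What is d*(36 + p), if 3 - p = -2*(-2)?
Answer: -525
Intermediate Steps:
d = -15
p = -1 (p = 3 - (-2)*(-2) = 3 - 1*4 = 3 - 4 = -1)
d*(36 + p) = -15*(36 - 1) = -15*35 = -525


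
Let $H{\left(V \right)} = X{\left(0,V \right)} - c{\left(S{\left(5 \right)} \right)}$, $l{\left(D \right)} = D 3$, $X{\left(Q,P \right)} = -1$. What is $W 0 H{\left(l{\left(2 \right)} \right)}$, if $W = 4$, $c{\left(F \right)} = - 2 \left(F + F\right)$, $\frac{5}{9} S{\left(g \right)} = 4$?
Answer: $0$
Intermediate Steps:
$S{\left(g \right)} = \frac{36}{5}$ ($S{\left(g \right)} = \frac{9}{5} \cdot 4 = \frac{36}{5}$)
$c{\left(F \right)} = - 4 F$ ($c{\left(F \right)} = - 2 \cdot 2 F = - 4 F$)
$l{\left(D \right)} = 3 D$
$H{\left(V \right)} = \frac{139}{5}$ ($H{\left(V \right)} = -1 - \left(-4\right) \frac{36}{5} = -1 - - \frac{144}{5} = -1 + \frac{144}{5} = \frac{139}{5}$)
$W 0 H{\left(l{\left(2 \right)} \right)} = 4 \cdot 0 \cdot \frac{139}{5} = 0 \cdot \frac{139}{5} = 0$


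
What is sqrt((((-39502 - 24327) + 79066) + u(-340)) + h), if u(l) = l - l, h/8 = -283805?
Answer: I*sqrt(2255203) ≈ 1501.7*I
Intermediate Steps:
h = -2270440 (h = 8*(-283805) = -2270440)
u(l) = 0
sqrt((((-39502 - 24327) + 79066) + u(-340)) + h) = sqrt((((-39502 - 24327) + 79066) + 0) - 2270440) = sqrt(((-63829 + 79066) + 0) - 2270440) = sqrt((15237 + 0) - 2270440) = sqrt(15237 - 2270440) = sqrt(-2255203) = I*sqrt(2255203)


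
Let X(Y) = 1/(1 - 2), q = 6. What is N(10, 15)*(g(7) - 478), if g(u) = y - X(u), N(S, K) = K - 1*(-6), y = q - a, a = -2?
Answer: -9849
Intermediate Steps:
y = 8 (y = 6 - 1*(-2) = 6 + 2 = 8)
N(S, K) = 6 + K (N(S, K) = K + 6 = 6 + K)
X(Y) = -1 (X(Y) = 1/(-1) = -1)
g(u) = 9 (g(u) = 8 - 1*(-1) = 8 + 1 = 9)
N(10, 15)*(g(7) - 478) = (6 + 15)*(9 - 478) = 21*(-469) = -9849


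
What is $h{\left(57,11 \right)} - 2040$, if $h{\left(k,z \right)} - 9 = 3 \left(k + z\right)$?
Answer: $-1827$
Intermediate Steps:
$h{\left(k,z \right)} = 9 + 3 k + 3 z$ ($h{\left(k,z \right)} = 9 + 3 \left(k + z\right) = 9 + \left(3 k + 3 z\right) = 9 + 3 k + 3 z$)
$h{\left(57,11 \right)} - 2040 = \left(9 + 3 \cdot 57 + 3 \cdot 11\right) - 2040 = \left(9 + 171 + 33\right) - 2040 = 213 - 2040 = -1827$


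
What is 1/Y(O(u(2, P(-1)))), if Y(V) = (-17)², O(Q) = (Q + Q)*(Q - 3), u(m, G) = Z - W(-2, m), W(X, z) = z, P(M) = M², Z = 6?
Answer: 1/289 ≈ 0.0034602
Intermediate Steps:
u(m, G) = 6 - m
O(Q) = 2*Q*(-3 + Q) (O(Q) = (2*Q)*(-3 + Q) = 2*Q*(-3 + Q))
Y(V) = 289
1/Y(O(u(2, P(-1)))) = 1/289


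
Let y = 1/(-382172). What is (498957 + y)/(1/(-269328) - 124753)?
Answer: -12839363653409196/3210194734034855 ≈ -3.9996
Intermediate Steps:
y = -1/382172 ≈ -2.6166e-6
(498957 + y)/(1/(-269328) - 124753) = (498957 - 1/382172)/(1/(-269328) - 124753) = 190687394603/(382172*(-1/269328 - 124753)) = 190687394603/(382172*(-33599475985/269328)) = (190687394603/382172)*(-269328/33599475985) = -12839363653409196/3210194734034855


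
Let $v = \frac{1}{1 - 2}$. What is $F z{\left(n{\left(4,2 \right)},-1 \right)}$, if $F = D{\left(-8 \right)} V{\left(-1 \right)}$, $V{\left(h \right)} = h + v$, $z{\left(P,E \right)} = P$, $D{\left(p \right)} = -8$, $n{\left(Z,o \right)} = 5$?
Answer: $80$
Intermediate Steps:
$v = -1$ ($v = \frac{1}{-1} = -1$)
$V{\left(h \right)} = -1 + h$ ($V{\left(h \right)} = h - 1 = -1 + h$)
$F = 16$ ($F = - 8 \left(-1 - 1\right) = \left(-8\right) \left(-2\right) = 16$)
$F z{\left(n{\left(4,2 \right)},-1 \right)} = 16 \cdot 5 = 80$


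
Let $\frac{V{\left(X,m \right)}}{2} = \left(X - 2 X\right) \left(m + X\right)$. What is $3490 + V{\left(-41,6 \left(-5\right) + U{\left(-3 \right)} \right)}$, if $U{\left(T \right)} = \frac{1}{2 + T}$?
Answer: $-2414$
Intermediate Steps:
$V{\left(X,m \right)} = - 2 X \left(X + m\right)$ ($V{\left(X,m \right)} = 2 \left(X - 2 X\right) \left(m + X\right) = 2 - X \left(X + m\right) = 2 \left(- X \left(X + m\right)\right) = - 2 X \left(X + m\right)$)
$3490 + V{\left(-41,6 \left(-5\right) + U{\left(-3 \right)} \right)} = 3490 - - 82 \left(-41 + \left(6 \left(-5\right) + \frac{1}{2 - 3}\right)\right) = 3490 - - 82 \left(-41 - \left(30 - \frac{1}{-1}\right)\right) = 3490 - - 82 \left(-41 - 31\right) = 3490 - \left(-82\right) \left(-72\right) = 3490 - 5904 = -2414$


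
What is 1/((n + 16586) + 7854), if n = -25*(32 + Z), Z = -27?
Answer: 1/24315 ≈ 4.1127e-5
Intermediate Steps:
n = -125 (n = -25*(32 - 27) = -25*5 = -125)
1/((n + 16586) + 7854) = 1/((-125 + 16586) + 7854) = 1/(16461 + 7854) = 1/24315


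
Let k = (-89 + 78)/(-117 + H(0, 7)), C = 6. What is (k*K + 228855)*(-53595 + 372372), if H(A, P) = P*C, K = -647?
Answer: 1823086513072/25 ≈ 7.2923e+10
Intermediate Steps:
H(A, P) = 6*P (H(A, P) = P*6 = 6*P)
k = 11/75 (k = (-89 + 78)/(-117 + 6*7) = -11/(-117 + 42) = -11/(-75) = -11*(-1/75) = 11/75 ≈ 0.14667)
(k*K + 228855)*(-53595 + 372372) = ((11/75)*(-647) + 228855)*(-53595 + 372372) = (-7117/75 + 228855)*318777 = (17157008/75)*318777 = 1823086513072/25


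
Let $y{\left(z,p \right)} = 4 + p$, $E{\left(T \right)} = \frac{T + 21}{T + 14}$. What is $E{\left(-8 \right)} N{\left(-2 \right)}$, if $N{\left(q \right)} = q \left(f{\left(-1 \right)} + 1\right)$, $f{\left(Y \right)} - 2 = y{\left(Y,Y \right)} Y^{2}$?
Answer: $-26$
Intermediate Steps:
$E{\left(T \right)} = \frac{21 + T}{14 + T}$
$f{\left(Y \right)} = 2 + Y^{2} \left(4 + Y\right)$ ($f{\left(Y \right)} = 2 + \left(4 + Y\right) Y^{2} = 2 + Y^{2} \left(4 + Y\right)$)
$N{\left(q \right)} = 6 q$ ($N{\left(q \right)} = q \left(\left(2 + \left(-1\right)^{2} \left(4 - 1\right)\right) + 1\right) = q \left(\left(2 + 1 \cdot 3\right) + 1\right) = q \left(\left(2 + 3\right) + 1\right) = q \left(5 + 1\right) = q 6 = 6 q$)
$E{\left(-8 \right)} N{\left(-2 \right)} = \frac{21 - 8}{14 - 8} \cdot 6 \left(-2\right) = \frac{1}{6} \cdot 13 \left(-12\right) = \frac{13}{6} \left(-12\right) = -26$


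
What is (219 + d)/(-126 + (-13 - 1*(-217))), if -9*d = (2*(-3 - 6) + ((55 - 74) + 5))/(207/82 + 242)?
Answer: 39523145/14075802 ≈ 2.8079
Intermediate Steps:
d = 2624/180459 (d = -(2*(-3 - 6) + ((55 - 74) + 5))/(9*(207/82 + 242)) = -(2*(-9) + (-19 + 5))/(9*(207*(1/82) + 242)) = -(-18 - 14)/(9*(207/82 + 242)) = -(-32)/(9*20051/82) = -(-32)*82/(9*20051) = -⅑*(-2624/20051) = 2624/180459 ≈ 0.014541)
(219 + d)/(-126 + (-13 - 1*(-217))) = (219 + 2624/180459)/(-126 + (-13 - 1*(-217))) = 39523145/(180459*(-126 + (-13 + 217))) = 39523145/(180459*(-126 + 204)) = (39523145/180459)/78 = (39523145/180459)*(1/78) = 39523145/14075802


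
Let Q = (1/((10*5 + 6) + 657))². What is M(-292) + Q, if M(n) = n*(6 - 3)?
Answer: -445331243/508369 ≈ -876.00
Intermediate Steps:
M(n) = 3*n (M(n) = n*3 = 3*n)
Q = 1/508369 (Q = (1/((50 + 6) + 657))² = (1/(56 + 657))² = (1/713)² = 1/508369 ≈ 1.9671e-6)
M(-292) + Q = 3*(-292) + 1/508369 = -876 + 1/508369 = -445331243/508369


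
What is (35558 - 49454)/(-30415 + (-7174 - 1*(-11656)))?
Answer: 13896/25933 ≈ 0.53584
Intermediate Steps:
(35558 - 49454)/(-30415 + (-7174 - 1*(-11656))) = -13896/(-30415 + (-7174 + 11656)) = -13896/(-30415 + 4482) = -13896/(-25933) = -13896*(-1/25933) = 13896/25933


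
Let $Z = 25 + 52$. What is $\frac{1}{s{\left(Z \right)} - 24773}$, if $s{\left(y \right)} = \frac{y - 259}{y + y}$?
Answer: $- \frac{11}{272516} \approx -4.0365 \cdot 10^{-5}$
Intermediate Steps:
$Z = 77$
$s{\left(y \right)} = \frac{-259 + y}{2 y}$
$\frac{1}{s{\left(Z \right)} - 24773} = \frac{1}{\frac{-259 + 77}{2 \cdot 77} - 24773} = \frac{1}{\frac{1}{2} \cdot \frac{1}{77} \left(-182\right) - 24773} = \frac{1}{- \frac{13}{11} - 24773} = \frac{1}{- \frac{272516}{11}} = - \frac{11}{272516}$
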